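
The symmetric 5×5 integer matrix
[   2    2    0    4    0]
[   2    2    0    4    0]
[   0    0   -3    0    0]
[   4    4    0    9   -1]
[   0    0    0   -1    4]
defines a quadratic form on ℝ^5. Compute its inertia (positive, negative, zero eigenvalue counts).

Answer: (3, 1, 1)

Derivation:
step 0: pivot 2 → sign +
step 1: pivot -3 → sign −
step 2: pivot 1 → sign +
step 3: pivot 3 → sign +
step 4: row/col 4 already zero → sign 0
signature = (3, 1, 1)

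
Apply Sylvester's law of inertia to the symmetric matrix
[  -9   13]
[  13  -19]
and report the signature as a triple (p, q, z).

Answer: (0, 2, 0)

Derivation:
step 0: pivot -9 → sign −
step 1: pivot -2/9 → sign −
signature = (0, 2, 0)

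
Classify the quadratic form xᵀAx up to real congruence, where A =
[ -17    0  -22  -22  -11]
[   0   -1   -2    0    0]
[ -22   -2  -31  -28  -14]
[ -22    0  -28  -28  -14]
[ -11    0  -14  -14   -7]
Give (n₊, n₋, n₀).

step 0: pivot -17 → sign −
step 1: pivot -1 → sign −
step 2: pivot 25/17 → sign +
step 3: pivot 8/25 → sign +
step 4: row/col 4 already zero → sign 0
signature = (2, 2, 1)

Answer: (2, 2, 1)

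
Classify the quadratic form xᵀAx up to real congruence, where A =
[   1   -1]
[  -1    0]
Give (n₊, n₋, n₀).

Answer: (1, 1, 0)

Derivation:
step 0: pivot 1 → sign +
step 1: pivot -1 → sign −
signature = (1, 1, 0)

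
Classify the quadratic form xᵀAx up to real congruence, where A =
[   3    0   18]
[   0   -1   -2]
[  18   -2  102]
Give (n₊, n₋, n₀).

step 0: pivot 3 → sign +
step 1: pivot -1 → sign −
step 2: pivot -2 → sign −
signature = (1, 2, 0)

Answer: (1, 2, 0)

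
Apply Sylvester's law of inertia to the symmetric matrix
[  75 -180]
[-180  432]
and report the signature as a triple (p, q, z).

step 0: pivot 75 → sign +
step 1: row/col 1 already zero → sign 0
signature = (1, 0, 1)

Answer: (1, 0, 1)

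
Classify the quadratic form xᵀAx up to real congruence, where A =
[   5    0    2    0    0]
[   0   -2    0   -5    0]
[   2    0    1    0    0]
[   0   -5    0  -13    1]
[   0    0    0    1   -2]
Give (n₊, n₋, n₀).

Answer: (2, 2, 1)

Derivation:
step 0: pivot 5 → sign +
step 1: pivot -2 → sign −
step 2: pivot 1/5 → sign +
step 3: pivot -1/2 → sign −
step 4: row/col 4 already zero → sign 0
signature = (2, 2, 1)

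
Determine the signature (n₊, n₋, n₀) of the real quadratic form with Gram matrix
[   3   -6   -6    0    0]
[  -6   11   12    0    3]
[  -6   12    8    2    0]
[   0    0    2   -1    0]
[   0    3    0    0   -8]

step 0: pivot 3 → sign +
step 1: pivot -1 → sign −
step 2: pivot -4 → sign −
step 3: pivot 1 → sign +
step 4: row/col 4 already zero → sign 0
signature = (2, 2, 1)

Answer: (2, 2, 1)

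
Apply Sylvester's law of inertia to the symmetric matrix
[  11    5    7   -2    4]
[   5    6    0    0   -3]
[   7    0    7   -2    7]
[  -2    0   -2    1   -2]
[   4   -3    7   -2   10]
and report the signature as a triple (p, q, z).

Answer: (4, 1, 0)

Derivation:
step 0: pivot 11 → sign +
step 1: pivot 41/11 → sign +
step 2: pivot -7/41 → sign −
step 3: pivot 3/7 → sign +
step 4: pivot 3 → sign +
signature = (4, 1, 0)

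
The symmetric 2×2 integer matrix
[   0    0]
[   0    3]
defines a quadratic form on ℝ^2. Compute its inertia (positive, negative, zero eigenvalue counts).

Answer: (1, 0, 1)

Derivation:
step 0: pivot 3 → sign +
step 1: row/col 1 already zero → sign 0
signature = (1, 0, 1)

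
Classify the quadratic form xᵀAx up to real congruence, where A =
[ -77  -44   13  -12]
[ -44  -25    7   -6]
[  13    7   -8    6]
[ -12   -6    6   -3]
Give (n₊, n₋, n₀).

step 0: pivot -77 → sign −
step 1: pivot 1/7 → sign +
step 2: pivot -78/11 → sign −
step 3: pivot -3/13 → sign −
signature = (1, 3, 0)

Answer: (1, 3, 0)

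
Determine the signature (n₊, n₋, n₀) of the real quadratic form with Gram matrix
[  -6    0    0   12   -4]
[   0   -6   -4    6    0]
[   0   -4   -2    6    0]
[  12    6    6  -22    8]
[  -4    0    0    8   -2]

step 0: pivot -6 → sign −
step 1: pivot -6 → sign −
step 2: pivot 2/3 → sign +
step 3: pivot 2 → sign +
step 4: pivot 2/3 → sign +
signature = (3, 2, 0)

Answer: (3, 2, 0)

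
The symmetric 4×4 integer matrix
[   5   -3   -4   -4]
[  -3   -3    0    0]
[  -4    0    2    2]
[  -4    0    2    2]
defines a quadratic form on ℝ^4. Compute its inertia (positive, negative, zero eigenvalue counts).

step 0: pivot 5 → sign +
step 1: pivot -24/5 → sign −
step 2: row/col 2 already zero → sign 0
step 3: row/col 3 already zero → sign 0
signature = (1, 1, 2)

Answer: (1, 1, 2)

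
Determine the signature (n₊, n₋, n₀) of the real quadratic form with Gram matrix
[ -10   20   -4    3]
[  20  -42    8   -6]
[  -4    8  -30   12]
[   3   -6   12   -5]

Answer: (1, 3, 0)

Derivation:
step 0: pivot -10 → sign −
step 1: pivot -2 → sign −
step 2: pivot -142/5 → sign −
step 3: pivot 1/142 → sign +
signature = (1, 3, 0)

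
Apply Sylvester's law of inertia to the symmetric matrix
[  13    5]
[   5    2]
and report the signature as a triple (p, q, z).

step 0: pivot 13 → sign +
step 1: pivot 1/13 → sign +
signature = (2, 0, 0)

Answer: (2, 0, 0)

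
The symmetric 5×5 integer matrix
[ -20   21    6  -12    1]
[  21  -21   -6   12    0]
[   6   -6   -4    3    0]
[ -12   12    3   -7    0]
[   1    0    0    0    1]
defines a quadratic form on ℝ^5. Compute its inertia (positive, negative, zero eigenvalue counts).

step 0: pivot -20 → sign −
step 1: pivot 21/20 → sign +
step 2: pivot -16/7 → sign −
step 3: pivot -1/16 → sign −
step 4: row/col 4 already zero → sign 0
signature = (1, 3, 1)

Answer: (1, 3, 1)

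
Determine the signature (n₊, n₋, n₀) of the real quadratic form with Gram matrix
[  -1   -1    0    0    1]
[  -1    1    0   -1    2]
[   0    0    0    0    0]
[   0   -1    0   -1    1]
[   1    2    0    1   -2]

Answer: (1, 2, 2)

Derivation:
step 0: pivot -1 → sign −
step 1: pivot 2 → sign +
step 2: pivot -3/2 → sign −
step 3: row/col 3 already zero → sign 0
step 4: row/col 4 already zero → sign 0
signature = (1, 2, 2)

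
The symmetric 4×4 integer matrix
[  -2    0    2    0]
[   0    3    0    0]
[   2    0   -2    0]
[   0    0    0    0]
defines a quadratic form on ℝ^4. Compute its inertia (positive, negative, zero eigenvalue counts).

step 0: pivot -2 → sign −
step 1: pivot 3 → sign +
step 2: row/col 2 already zero → sign 0
step 3: row/col 3 already zero → sign 0
signature = (1, 1, 2)

Answer: (1, 1, 2)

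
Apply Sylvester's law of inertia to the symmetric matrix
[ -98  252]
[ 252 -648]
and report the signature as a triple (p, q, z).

step 0: pivot -98 → sign −
step 1: row/col 1 already zero → sign 0
signature = (0, 1, 1)

Answer: (0, 1, 1)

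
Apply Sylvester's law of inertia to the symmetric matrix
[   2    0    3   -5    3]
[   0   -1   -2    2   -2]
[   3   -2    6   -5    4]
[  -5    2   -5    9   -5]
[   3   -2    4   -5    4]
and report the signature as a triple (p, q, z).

step 0: pivot 2 → sign +
step 1: pivot -1 → sign −
step 2: pivot 11/2 → sign +
step 3: pivot 1/11 → sign +
step 4: pivot -2 → sign −
signature = (3, 2, 0)

Answer: (3, 2, 0)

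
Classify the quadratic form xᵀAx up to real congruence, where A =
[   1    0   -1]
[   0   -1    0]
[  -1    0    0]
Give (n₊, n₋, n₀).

step 0: pivot 1 → sign +
step 1: pivot -1 → sign −
step 2: pivot -1 → sign −
signature = (1, 2, 0)

Answer: (1, 2, 0)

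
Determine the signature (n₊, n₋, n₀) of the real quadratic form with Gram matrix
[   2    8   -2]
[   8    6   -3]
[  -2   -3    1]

Answer: (1, 2, 0)

Derivation:
step 0: pivot 2 → sign +
step 1: pivot -26 → sign −
step 2: pivot -1/26 → sign −
signature = (1, 2, 0)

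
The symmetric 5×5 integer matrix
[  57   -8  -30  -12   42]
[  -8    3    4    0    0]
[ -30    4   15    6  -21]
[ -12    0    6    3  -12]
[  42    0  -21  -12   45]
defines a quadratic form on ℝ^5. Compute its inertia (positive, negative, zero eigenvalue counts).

step 0: pivot 57 → sign +
step 1: pivot 107/57 → sign +
step 2: pivot -87/107 → sign −
step 3: pivot -21/29 → sign −
step 4: pivot 6/7 → sign +
signature = (3, 2, 0)

Answer: (3, 2, 0)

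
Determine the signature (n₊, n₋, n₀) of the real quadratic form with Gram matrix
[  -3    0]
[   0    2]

Answer: (1, 1, 0)

Derivation:
step 0: pivot -3 → sign −
step 1: pivot 2 → sign +
signature = (1, 1, 0)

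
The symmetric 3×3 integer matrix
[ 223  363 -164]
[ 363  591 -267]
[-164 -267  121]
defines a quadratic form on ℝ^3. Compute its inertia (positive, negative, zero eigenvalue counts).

step 0: pivot 223 → sign +
step 1: pivot 24/223 → sign +
step 2: pivot 3/8 → sign +
signature = (3, 0, 0)

Answer: (3, 0, 0)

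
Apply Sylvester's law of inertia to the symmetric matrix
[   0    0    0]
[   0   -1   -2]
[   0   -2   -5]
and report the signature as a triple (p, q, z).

step 0: pivot -1 → sign −
step 1: pivot -1 → sign −
step 2: row/col 2 already zero → sign 0
signature = (0, 2, 1)

Answer: (0, 2, 1)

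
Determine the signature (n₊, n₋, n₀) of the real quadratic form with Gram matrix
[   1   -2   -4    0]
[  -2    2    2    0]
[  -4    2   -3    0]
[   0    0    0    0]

Answer: (1, 2, 1)

Derivation:
step 0: pivot 1 → sign +
step 1: pivot -2 → sign −
step 2: pivot -1 → sign −
step 3: row/col 3 already zero → sign 0
signature = (1, 2, 1)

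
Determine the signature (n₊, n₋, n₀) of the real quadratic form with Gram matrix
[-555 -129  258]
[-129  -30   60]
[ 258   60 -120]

step 0: pivot -555 → sign −
step 1: pivot -3/185 → sign −
step 2: row/col 2 already zero → sign 0
signature = (0, 2, 1)

Answer: (0, 2, 1)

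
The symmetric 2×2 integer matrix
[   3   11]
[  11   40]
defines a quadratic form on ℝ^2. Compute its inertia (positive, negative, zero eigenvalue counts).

Answer: (1, 1, 0)

Derivation:
step 0: pivot 3 → sign +
step 1: pivot -1/3 → sign −
signature = (1, 1, 0)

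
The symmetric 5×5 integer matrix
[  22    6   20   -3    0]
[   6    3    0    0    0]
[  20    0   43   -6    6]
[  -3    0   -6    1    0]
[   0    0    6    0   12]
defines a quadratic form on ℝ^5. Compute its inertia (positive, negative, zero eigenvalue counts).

step 0: pivot 22 → sign +
step 1: pivot 15/11 → sign +
step 2: pivot 3 → sign +
step 3: pivot 1/10 → sign +
step 4: row/col 4 already zero → sign 0
signature = (4, 0, 1)

Answer: (4, 0, 1)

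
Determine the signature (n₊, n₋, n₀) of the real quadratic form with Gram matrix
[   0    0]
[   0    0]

step 0: row/col 0 already zero → sign 0
step 1: row/col 1 already zero → sign 0
signature = (0, 0, 2)

Answer: (0, 0, 2)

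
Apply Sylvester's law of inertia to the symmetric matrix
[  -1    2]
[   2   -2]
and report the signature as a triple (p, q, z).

step 0: pivot -1 → sign −
step 1: pivot 2 → sign +
signature = (1, 1, 0)

Answer: (1, 1, 0)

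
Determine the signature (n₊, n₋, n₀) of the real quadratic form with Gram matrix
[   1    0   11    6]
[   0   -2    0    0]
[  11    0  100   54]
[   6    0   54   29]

step 0: pivot 1 → sign +
step 1: pivot -2 → sign −
step 2: pivot -21 → sign −
step 3: pivot -1/7 → sign −
signature = (1, 3, 0)

Answer: (1, 3, 0)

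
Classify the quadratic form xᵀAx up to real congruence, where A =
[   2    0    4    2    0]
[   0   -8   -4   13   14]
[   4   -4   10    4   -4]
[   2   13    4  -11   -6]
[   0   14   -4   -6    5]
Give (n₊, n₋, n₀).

step 0: pivot 2 → sign +
step 1: pivot -8 → sign −
step 2: pivot 4 → sign +
step 3: pivot -39/16 → sign −
step 4: pivot -3/13 → sign −
signature = (2, 3, 0)

Answer: (2, 3, 0)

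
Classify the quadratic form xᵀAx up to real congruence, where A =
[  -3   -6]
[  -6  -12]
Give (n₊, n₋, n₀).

Answer: (0, 1, 1)

Derivation:
step 0: pivot -3 → sign −
step 1: row/col 1 already zero → sign 0
signature = (0, 1, 1)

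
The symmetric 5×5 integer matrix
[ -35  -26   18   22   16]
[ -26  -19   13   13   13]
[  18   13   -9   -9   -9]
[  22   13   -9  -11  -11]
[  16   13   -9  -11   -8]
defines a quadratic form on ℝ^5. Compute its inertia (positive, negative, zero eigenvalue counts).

Answer: (1, 4, 0)

Derivation:
step 0: pivot -35 → sign −
step 1: pivot 11/35 → sign +
step 2: pivot -2/11 → sign −
step 3: pivot -18 → sign −
step 4: pivot -1 → sign −
signature = (1, 4, 0)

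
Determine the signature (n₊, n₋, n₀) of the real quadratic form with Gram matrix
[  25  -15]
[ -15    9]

step 0: pivot 25 → sign +
step 1: row/col 1 already zero → sign 0
signature = (1, 0, 1)

Answer: (1, 0, 1)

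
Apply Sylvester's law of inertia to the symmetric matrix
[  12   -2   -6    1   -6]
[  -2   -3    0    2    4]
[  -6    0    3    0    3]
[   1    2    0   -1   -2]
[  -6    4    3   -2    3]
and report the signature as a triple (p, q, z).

step 0: pivot 12 → sign +
step 1: pivot -10/3 → sign −
step 2: pivot 3/10 → sign +
step 3: pivot 1/4 → sign +
step 4: row/col 4 already zero → sign 0
signature = (3, 1, 1)

Answer: (3, 1, 1)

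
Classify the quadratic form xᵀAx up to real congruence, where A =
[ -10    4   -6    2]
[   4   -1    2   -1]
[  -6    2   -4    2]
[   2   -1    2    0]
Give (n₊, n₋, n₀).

Answer: (2, 2, 0)

Derivation:
step 0: pivot -10 → sign −
step 1: pivot 3/5 → sign +
step 2: pivot -2/3 → sign −
step 3: pivot 1 → sign +
signature = (2, 2, 0)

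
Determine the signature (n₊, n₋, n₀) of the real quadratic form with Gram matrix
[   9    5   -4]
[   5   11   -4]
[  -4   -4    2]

Answer: (2, 1, 0)

Derivation:
step 0: pivot 9 → sign +
step 1: pivot 74/9 → sign +
step 2: pivot -6/37 → sign −
signature = (2, 1, 0)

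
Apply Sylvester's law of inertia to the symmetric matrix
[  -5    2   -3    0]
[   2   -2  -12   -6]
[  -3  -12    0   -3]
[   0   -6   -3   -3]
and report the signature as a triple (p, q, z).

step 0: pivot -5 → sign −
step 1: pivot -6/5 → sign −
step 2: pivot 147 → sign +
step 3: row/col 3 already zero → sign 0
signature = (1, 2, 1)

Answer: (1, 2, 1)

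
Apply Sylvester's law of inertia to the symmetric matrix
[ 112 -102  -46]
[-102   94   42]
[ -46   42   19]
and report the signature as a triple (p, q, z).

step 0: pivot 112 → sign +
step 1: pivot 31/28 → sign +
step 2: pivot 3/31 → sign +
signature = (3, 0, 0)

Answer: (3, 0, 0)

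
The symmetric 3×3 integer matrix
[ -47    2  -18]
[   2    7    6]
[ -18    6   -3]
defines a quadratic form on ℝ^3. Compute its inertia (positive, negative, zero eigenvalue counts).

Answer: (2, 1, 0)

Derivation:
step 0: pivot -47 → sign −
step 1: pivot 333/47 → sign +
step 2: pivot 1/37 → sign +
signature = (2, 1, 0)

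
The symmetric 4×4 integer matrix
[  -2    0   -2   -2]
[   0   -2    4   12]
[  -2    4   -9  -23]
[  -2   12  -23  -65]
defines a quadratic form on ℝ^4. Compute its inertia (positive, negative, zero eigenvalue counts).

Answer: (1, 2, 1)

Derivation:
step 0: pivot -2 → sign −
step 1: pivot -2 → sign −
step 2: pivot 1 → sign +
step 3: row/col 3 already zero → sign 0
signature = (1, 2, 1)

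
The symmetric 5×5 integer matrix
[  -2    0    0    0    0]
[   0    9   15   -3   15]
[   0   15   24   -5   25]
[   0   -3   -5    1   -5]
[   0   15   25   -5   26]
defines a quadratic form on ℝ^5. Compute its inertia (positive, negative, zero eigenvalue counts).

Answer: (2, 2, 1)

Derivation:
step 0: pivot -2 → sign −
step 1: pivot 9 → sign +
step 2: pivot -1 → sign −
step 3: pivot 1 → sign +
step 4: row/col 4 already zero → sign 0
signature = (2, 2, 1)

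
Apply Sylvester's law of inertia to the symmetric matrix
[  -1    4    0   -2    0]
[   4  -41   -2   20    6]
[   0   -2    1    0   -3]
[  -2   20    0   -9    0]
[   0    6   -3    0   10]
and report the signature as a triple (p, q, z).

Answer: (2, 3, 0)

Derivation:
step 0: pivot -1 → sign −
step 1: pivot -25 → sign −
step 2: pivot 29/25 → sign +
step 3: pivot -1/29 → sign −
step 4: pivot 1 → sign +
signature = (2, 3, 0)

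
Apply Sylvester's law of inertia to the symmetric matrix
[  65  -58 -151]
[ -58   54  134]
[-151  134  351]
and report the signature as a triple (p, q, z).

step 0: pivot 65 → sign +
step 1: pivot 146/65 → sign +
step 2: pivot -2/73 → sign −
signature = (2, 1, 0)

Answer: (2, 1, 0)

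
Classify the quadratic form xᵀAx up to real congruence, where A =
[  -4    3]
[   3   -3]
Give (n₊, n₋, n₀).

Answer: (0, 2, 0)

Derivation:
step 0: pivot -4 → sign −
step 1: pivot -3/4 → sign −
signature = (0, 2, 0)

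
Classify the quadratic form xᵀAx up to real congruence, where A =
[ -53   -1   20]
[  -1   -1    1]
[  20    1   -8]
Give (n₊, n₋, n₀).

Answer: (0, 3, 0)

Derivation:
step 0: pivot -53 → sign −
step 1: pivot -52/53 → sign −
step 2: pivot -3/52 → sign −
signature = (0, 3, 0)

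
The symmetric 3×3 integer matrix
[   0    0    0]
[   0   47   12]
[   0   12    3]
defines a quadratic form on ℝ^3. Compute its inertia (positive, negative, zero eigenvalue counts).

Answer: (1, 1, 1)

Derivation:
step 0: pivot 47 → sign +
step 1: pivot -3/47 → sign −
step 2: row/col 2 already zero → sign 0
signature = (1, 1, 1)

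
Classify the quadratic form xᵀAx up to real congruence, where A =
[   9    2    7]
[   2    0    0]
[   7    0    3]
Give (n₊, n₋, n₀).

Answer: (2, 1, 0)

Derivation:
step 0: pivot 9 → sign +
step 1: pivot -4/9 → sign −
step 2: pivot 3 → sign +
signature = (2, 1, 0)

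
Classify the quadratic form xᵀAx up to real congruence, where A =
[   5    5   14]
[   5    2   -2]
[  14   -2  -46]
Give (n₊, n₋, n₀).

step 0: pivot 5 → sign +
step 1: pivot -3 → sign −
step 2: pivot 2/15 → sign +
signature = (2, 1, 0)

Answer: (2, 1, 0)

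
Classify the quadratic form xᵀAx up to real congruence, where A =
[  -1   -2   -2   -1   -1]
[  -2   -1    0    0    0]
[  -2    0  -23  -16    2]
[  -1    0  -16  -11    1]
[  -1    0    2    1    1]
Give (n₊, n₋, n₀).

step 0: pivot -1 → sign −
step 1: pivot 3 → sign +
step 2: pivot -73/3 → sign −
step 3: pivot 6/73 → sign +
step 4: row/col 4 already zero → sign 0
signature = (2, 2, 1)

Answer: (2, 2, 1)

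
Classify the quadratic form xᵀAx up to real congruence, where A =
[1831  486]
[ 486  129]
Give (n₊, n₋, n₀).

Answer: (2, 0, 0)

Derivation:
step 0: pivot 1831 → sign +
step 1: pivot 3/1831 → sign +
signature = (2, 0, 0)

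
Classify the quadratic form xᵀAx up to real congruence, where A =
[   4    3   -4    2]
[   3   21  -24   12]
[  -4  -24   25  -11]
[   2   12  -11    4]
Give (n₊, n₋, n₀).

step 0: pivot 4 → sign +
step 1: pivot 75/4 → sign +
step 2: pivot -63/25 → sign −
step 3: pivot 1/7 → sign +
signature = (3, 1, 0)

Answer: (3, 1, 0)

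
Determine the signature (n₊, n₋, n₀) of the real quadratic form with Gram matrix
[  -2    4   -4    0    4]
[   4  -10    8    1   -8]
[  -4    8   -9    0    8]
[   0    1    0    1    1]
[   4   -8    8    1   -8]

Answer: (1, 4, 0)

Derivation:
step 0: pivot -2 → sign −
step 1: pivot -2 → sign −
step 2: pivot -1 → sign −
step 3: pivot 3/2 → sign +
step 4: pivot -2/3 → sign −
signature = (1, 4, 0)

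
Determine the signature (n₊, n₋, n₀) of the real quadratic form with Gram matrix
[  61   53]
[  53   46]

Answer: (1, 1, 0)

Derivation:
step 0: pivot 61 → sign +
step 1: pivot -3/61 → sign −
signature = (1, 1, 0)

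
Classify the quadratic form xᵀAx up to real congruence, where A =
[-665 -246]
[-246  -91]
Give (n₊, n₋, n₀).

step 0: pivot -665 → sign −
step 1: pivot 1/665 → sign +
signature = (1, 1, 0)

Answer: (1, 1, 0)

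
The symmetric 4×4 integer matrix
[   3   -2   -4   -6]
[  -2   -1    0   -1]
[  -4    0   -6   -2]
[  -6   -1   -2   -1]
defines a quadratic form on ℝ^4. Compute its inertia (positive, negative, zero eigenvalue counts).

Answer: (1, 3, 0)

Derivation:
step 0: pivot 3 → sign +
step 1: pivot -7/3 → sign −
step 2: pivot -58/7 → sign −
step 3: pivot -2/29 → sign −
signature = (1, 3, 0)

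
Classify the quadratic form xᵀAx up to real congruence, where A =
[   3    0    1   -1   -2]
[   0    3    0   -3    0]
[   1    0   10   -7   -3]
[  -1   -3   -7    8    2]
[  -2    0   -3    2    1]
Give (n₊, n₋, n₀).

step 0: pivot 3 → sign +
step 1: pivot 3 → sign +
step 2: pivot 29/3 → sign +
step 3: pivot 2/29 → sign +
step 4: pivot -2 → sign −
signature = (4, 1, 0)

Answer: (4, 1, 0)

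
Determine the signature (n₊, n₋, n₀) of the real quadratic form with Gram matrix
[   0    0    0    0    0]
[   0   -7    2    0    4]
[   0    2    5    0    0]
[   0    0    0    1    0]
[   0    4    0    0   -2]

step 0: pivot -7 → sign −
step 1: pivot 39/7 → sign +
step 2: pivot 1 → sign +
step 3: pivot 2/39 → sign +
step 4: row/col 4 already zero → sign 0
signature = (3, 1, 1)

Answer: (3, 1, 1)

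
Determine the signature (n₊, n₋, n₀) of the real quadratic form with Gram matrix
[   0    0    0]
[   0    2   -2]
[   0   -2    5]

Answer: (2, 0, 1)

Derivation:
step 0: pivot 2 → sign +
step 1: pivot 3 → sign +
step 2: row/col 2 already zero → sign 0
signature = (2, 0, 1)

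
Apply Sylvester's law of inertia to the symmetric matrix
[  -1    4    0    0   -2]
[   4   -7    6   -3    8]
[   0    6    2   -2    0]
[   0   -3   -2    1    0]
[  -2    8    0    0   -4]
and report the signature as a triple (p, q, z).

Answer: (1, 2, 2)

Derivation:
step 0: pivot -1 → sign −
step 1: pivot 9 → sign +
step 2: pivot -2 → sign −
step 3: row/col 3 already zero → sign 0
step 4: row/col 4 already zero → sign 0
signature = (1, 2, 2)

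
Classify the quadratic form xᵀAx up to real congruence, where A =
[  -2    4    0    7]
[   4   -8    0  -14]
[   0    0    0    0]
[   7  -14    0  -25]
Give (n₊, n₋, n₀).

Answer: (0, 2, 2)

Derivation:
step 0: pivot -2 → sign −
step 1: pivot -1/2 → sign −
step 2: row/col 2 already zero → sign 0
step 3: row/col 3 already zero → sign 0
signature = (0, 2, 2)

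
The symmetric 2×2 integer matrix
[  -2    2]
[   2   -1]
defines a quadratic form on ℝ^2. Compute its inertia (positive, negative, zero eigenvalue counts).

step 0: pivot -2 → sign −
step 1: pivot 1 → sign +
signature = (1, 1, 0)

Answer: (1, 1, 0)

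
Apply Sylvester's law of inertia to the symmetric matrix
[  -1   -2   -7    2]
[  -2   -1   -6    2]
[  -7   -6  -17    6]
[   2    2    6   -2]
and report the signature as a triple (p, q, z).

Answer: (2, 1, 1)

Derivation:
step 0: pivot -1 → sign −
step 1: pivot 3 → sign +
step 2: pivot 32/3 → sign +
step 3: row/col 3 already zero → sign 0
signature = (2, 1, 1)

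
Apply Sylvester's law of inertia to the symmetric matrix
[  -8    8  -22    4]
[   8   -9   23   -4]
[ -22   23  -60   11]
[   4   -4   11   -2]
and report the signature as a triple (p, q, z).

step 0: pivot -8 → sign −
step 1: pivot -1 → sign −
step 2: pivot 3/2 → sign +
step 3: row/col 3 already zero → sign 0
signature = (1, 2, 1)

Answer: (1, 2, 1)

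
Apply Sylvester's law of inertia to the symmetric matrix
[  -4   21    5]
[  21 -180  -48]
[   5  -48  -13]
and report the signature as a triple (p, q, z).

step 0: pivot -4 → sign −
step 1: pivot -279/4 → sign −
step 2: pivot 1/31 → sign +
signature = (1, 2, 0)

Answer: (1, 2, 0)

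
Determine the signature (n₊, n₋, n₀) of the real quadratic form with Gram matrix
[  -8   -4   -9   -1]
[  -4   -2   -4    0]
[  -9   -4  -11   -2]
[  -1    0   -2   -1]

step 0: pivot -8 → sign −
step 1: pivot -7/8 → sign −
step 2: pivot 2/7 → sign +
step 3: row/col 3 already zero → sign 0
signature = (1, 2, 1)

Answer: (1, 2, 1)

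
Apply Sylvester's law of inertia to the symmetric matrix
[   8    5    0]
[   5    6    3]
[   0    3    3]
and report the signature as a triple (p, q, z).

step 0: pivot 8 → sign +
step 1: pivot 23/8 → sign +
step 2: pivot -3/23 → sign −
signature = (2, 1, 0)

Answer: (2, 1, 0)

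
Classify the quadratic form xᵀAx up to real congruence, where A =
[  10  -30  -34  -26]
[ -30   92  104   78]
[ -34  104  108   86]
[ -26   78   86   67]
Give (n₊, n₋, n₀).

Answer: (2, 1, 1)

Derivation:
step 0: pivot 10 → sign +
step 1: pivot 2 → sign +
step 2: pivot -48/5 → sign −
step 3: row/col 3 already zero → sign 0
signature = (2, 1, 1)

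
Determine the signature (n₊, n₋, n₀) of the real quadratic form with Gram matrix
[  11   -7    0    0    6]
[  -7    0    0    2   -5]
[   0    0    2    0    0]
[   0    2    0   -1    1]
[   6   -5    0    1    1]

Answer: (3, 2, 0)

Derivation:
step 0: pivot 11 → sign +
step 1: pivot -49/11 → sign −
step 2: pivot 2 → sign +
step 3: pivot -5/49 → sign −
step 4: pivot 1/5 → sign +
signature = (3, 2, 0)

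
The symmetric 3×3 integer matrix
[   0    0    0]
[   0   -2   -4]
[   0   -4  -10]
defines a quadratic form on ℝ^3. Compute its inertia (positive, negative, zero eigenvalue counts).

step 0: pivot -2 → sign −
step 1: pivot -2 → sign −
step 2: row/col 2 already zero → sign 0
signature = (0, 2, 1)

Answer: (0, 2, 1)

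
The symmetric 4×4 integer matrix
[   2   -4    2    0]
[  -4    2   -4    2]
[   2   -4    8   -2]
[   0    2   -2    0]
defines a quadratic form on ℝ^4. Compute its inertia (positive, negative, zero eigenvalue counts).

Answer: (2, 1, 1)

Derivation:
step 0: pivot 2 → sign +
step 1: pivot -6 → sign −
step 2: pivot 6 → sign +
step 3: row/col 3 already zero → sign 0
signature = (2, 1, 1)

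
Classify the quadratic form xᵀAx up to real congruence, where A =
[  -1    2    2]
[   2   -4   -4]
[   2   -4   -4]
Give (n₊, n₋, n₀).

Answer: (0, 1, 2)

Derivation:
step 0: pivot -1 → sign −
step 1: row/col 1 already zero → sign 0
step 2: row/col 2 already zero → sign 0
signature = (0, 1, 2)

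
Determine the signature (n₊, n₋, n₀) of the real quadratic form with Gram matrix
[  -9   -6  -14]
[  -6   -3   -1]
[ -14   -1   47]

step 0: pivot -9 → sign −
step 1: pivot 1 → sign +
step 2: pivot -2/3 → sign −
signature = (1, 2, 0)

Answer: (1, 2, 0)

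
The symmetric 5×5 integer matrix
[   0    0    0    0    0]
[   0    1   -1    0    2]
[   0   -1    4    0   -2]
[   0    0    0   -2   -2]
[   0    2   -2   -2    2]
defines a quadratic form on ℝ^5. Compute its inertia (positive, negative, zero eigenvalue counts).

step 0: pivot 1 → sign +
step 1: pivot 3 → sign +
step 2: pivot -2 → sign −
step 3: row/col 3 already zero → sign 0
step 4: row/col 4 already zero → sign 0
signature = (2, 1, 2)

Answer: (2, 1, 2)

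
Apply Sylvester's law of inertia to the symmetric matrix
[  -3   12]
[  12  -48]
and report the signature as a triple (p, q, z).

step 0: pivot -3 → sign −
step 1: row/col 1 already zero → sign 0
signature = (0, 1, 1)

Answer: (0, 1, 1)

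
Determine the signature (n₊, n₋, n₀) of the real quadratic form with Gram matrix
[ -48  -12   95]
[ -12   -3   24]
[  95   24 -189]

step 0: pivot -48 → sign −
step 1: pivot -47/48 → sign −
step 2: pivot 3/47 → sign +
signature = (1, 2, 0)

Answer: (1, 2, 0)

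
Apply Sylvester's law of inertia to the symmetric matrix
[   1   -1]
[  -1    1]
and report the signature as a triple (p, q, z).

step 0: pivot 1 → sign +
step 1: row/col 1 already zero → sign 0
signature = (1, 0, 1)

Answer: (1, 0, 1)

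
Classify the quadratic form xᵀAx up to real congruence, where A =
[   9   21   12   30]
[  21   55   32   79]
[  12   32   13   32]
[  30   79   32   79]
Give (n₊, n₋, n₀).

Answer: (3, 1, 0)

Derivation:
step 0: pivot 9 → sign +
step 1: pivot 6 → sign +
step 2: pivot -17/3 → sign −
step 3: pivot 3/34 → sign +
signature = (3, 1, 0)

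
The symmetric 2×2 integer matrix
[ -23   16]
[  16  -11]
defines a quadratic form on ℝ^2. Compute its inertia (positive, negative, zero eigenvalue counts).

Answer: (1, 1, 0)

Derivation:
step 0: pivot -23 → sign −
step 1: pivot 3/23 → sign +
signature = (1, 1, 0)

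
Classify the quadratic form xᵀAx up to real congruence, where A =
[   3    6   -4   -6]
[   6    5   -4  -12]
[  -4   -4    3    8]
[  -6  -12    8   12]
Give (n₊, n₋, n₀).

Answer: (1, 2, 1)

Derivation:
step 0: pivot 3 → sign +
step 1: pivot -7 → sign −
step 2: pivot -1/21 → sign −
step 3: row/col 3 already zero → sign 0
signature = (1, 2, 1)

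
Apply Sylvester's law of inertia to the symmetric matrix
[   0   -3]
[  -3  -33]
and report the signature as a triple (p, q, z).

step 0: pivot -33 → sign −
step 1: pivot 3/11 → sign +
signature = (1, 1, 0)

Answer: (1, 1, 0)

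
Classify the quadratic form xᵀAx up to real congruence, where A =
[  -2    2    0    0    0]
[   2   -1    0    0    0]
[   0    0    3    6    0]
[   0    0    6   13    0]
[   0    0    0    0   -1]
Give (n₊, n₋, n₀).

Answer: (3, 2, 0)

Derivation:
step 0: pivot -2 → sign −
step 1: pivot 1 → sign +
step 2: pivot 3 → sign +
step 3: pivot 1 → sign +
step 4: pivot -1 → sign −
signature = (3, 2, 0)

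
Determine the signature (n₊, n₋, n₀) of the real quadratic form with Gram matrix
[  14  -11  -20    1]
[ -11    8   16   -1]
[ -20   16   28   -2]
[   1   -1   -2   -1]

Answer: (1, 2, 1)

Derivation:
step 0: pivot 14 → sign +
step 1: pivot -9/14 → sign −
step 2: pivot -4/9 → sign −
step 3: row/col 3 already zero → sign 0
signature = (1, 2, 1)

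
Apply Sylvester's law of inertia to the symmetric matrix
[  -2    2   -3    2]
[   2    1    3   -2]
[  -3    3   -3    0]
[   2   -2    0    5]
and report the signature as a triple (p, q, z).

step 0: pivot -2 → sign −
step 1: pivot 3 → sign +
step 2: pivot 3/2 → sign +
step 3: pivot 1 → sign +
signature = (3, 1, 0)

Answer: (3, 1, 0)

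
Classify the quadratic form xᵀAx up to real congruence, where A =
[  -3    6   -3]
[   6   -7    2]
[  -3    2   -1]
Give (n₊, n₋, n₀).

step 0: pivot -3 → sign −
step 1: pivot 5 → sign +
step 2: pivot -6/5 → sign −
signature = (1, 2, 0)

Answer: (1, 2, 0)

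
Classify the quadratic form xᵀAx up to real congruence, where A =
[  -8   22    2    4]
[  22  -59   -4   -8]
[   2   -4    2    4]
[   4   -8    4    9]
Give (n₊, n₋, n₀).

Answer: (3, 1, 0)

Derivation:
step 0: pivot -8 → sign −
step 1: pivot 3/2 → sign +
step 2: pivot 1 → sign +
step 3: pivot 1 → sign +
signature = (3, 1, 0)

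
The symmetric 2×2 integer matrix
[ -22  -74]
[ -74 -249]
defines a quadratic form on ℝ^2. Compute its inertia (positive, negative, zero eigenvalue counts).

Answer: (0, 2, 0)

Derivation:
step 0: pivot -22 → sign −
step 1: pivot -1/11 → sign −
signature = (0, 2, 0)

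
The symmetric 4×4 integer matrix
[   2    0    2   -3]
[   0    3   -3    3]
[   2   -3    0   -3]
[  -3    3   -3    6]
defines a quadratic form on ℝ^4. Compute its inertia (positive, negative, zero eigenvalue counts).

step 0: pivot 2 → sign +
step 1: pivot 3 → sign +
step 2: pivot -5 → sign −
step 3: pivot 3/10 → sign +
signature = (3, 1, 0)

Answer: (3, 1, 0)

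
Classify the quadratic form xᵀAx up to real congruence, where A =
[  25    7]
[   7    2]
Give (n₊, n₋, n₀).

step 0: pivot 25 → sign +
step 1: pivot 1/25 → sign +
signature = (2, 0, 0)

Answer: (2, 0, 0)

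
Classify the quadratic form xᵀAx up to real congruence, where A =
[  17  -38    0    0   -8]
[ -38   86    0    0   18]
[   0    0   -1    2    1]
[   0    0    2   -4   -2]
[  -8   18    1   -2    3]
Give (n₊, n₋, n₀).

step 0: pivot 17 → sign +
step 1: pivot 18/17 → sign +
step 2: pivot -1 → sign −
step 3: pivot 2/9 → sign +
step 4: row/col 4 already zero → sign 0
signature = (3, 1, 1)

Answer: (3, 1, 1)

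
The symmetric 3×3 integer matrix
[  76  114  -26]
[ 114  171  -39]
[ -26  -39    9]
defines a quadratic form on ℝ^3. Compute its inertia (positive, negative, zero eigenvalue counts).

step 0: pivot 76 → sign +
step 1: pivot 2/19 → sign +
step 2: row/col 2 already zero → sign 0
signature = (2, 0, 1)

Answer: (2, 0, 1)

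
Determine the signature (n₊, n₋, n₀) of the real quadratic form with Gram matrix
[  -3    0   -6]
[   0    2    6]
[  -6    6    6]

Answer: (1, 1, 1)

Derivation:
step 0: pivot -3 → sign −
step 1: pivot 2 → sign +
step 2: row/col 2 already zero → sign 0
signature = (1, 1, 1)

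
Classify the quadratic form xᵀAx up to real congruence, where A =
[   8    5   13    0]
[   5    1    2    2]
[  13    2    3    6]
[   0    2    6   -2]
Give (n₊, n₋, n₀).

step 0: pivot 8 → sign +
step 1: pivot -17/8 → sign −
step 2: pivot -8/17 → sign −
step 3: row/col 3 already zero → sign 0
signature = (1, 2, 1)

Answer: (1, 2, 1)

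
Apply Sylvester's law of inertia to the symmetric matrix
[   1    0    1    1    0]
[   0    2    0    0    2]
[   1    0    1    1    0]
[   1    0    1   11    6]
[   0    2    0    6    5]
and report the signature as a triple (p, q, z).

step 0: pivot 1 → sign +
step 1: pivot 2 → sign +
step 2: pivot 10 → sign +
step 3: pivot -3/5 → sign −
step 4: row/col 4 already zero → sign 0
signature = (3, 1, 1)

Answer: (3, 1, 1)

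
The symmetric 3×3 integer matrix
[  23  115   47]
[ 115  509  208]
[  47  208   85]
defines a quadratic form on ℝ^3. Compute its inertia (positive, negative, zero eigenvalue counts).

Answer: (2, 1, 0)

Derivation:
step 0: pivot 23 → sign +
step 1: pivot -66 → sign −
step 2: pivot 1/506 → sign +
signature = (2, 1, 0)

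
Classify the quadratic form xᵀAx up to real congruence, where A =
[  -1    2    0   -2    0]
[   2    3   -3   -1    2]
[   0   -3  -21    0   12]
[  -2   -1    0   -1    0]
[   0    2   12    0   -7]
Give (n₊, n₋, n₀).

Answer: (1, 4, 0)

Derivation:
step 0: pivot -1 → sign −
step 1: pivot 7 → sign +
step 2: pivot -156/7 → sign −
step 3: pivot -19/52 → sign −
step 4: pivot -1/19 → sign −
signature = (1, 4, 0)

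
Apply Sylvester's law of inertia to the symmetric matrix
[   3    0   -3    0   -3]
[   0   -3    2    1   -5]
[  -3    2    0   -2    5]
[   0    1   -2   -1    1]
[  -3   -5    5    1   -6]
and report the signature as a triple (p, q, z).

step 0: pivot 3 → sign +
step 1: pivot -3 → sign −
step 2: pivot -5/3 → sign −
step 3: pivot 2/5 → sign +
step 4: row/col 4 already zero → sign 0
signature = (2, 2, 1)

Answer: (2, 2, 1)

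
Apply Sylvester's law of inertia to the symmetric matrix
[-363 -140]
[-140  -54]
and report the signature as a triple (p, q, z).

step 0: pivot -363 → sign −
step 1: pivot -2/363 → sign −
signature = (0, 2, 0)

Answer: (0, 2, 0)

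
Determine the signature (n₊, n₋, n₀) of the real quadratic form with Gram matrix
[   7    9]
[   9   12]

Answer: (2, 0, 0)

Derivation:
step 0: pivot 7 → sign +
step 1: pivot 3/7 → sign +
signature = (2, 0, 0)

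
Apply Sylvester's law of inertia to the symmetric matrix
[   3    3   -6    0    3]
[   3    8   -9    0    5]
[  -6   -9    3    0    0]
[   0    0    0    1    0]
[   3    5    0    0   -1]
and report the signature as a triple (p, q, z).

Answer: (3, 1, 1)

Derivation:
step 0: pivot 3 → sign +
step 1: pivot 5 → sign +
step 2: pivot -54/5 → sign −
step 3: pivot 1 → sign +
step 4: row/col 4 already zero → sign 0
signature = (3, 1, 1)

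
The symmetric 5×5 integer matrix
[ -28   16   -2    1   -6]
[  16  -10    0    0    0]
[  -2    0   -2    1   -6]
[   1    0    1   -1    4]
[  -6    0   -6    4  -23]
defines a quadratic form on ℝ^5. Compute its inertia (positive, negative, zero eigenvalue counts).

Answer: (0, 5, 0)

Derivation:
step 0: pivot -28 → sign −
step 1: pivot -6/7 → sign −
step 2: pivot -1/3 → sign −
step 3: pivot -1/2 → sign −
step 4: pivot -3 → sign −
signature = (0, 5, 0)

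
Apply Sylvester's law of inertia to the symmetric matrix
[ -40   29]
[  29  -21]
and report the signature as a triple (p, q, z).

step 0: pivot -40 → sign −
step 1: pivot 1/40 → sign +
signature = (1, 1, 0)

Answer: (1, 1, 0)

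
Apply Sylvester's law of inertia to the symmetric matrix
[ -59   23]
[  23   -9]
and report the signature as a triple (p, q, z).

Answer: (0, 2, 0)

Derivation:
step 0: pivot -59 → sign −
step 1: pivot -2/59 → sign −
signature = (0, 2, 0)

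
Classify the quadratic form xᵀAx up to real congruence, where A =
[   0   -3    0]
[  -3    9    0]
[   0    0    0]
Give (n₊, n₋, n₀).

Answer: (1, 1, 1)

Derivation:
step 0: pivot 9 → sign +
step 1: pivot -1 → sign −
step 2: row/col 2 already zero → sign 0
signature = (1, 1, 1)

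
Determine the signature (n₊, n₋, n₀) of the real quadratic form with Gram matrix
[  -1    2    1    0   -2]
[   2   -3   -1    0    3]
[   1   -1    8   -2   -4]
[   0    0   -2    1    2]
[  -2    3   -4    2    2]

Answer: (4, 1, 0)

Derivation:
step 0: pivot -1 → sign −
step 1: pivot 1 → sign +
step 2: pivot 8 → sign +
step 3: pivot 1/2 → sign +
step 4: pivot 3/4 → sign +
signature = (4, 1, 0)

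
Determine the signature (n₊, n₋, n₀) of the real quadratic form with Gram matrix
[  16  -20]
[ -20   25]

step 0: pivot 16 → sign +
step 1: row/col 1 already zero → sign 0
signature = (1, 0, 1)

Answer: (1, 0, 1)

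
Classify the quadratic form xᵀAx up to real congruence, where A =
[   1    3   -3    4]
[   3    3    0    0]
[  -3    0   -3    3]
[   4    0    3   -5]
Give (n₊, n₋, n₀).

Answer: (2, 2, 0)

Derivation:
step 0: pivot 1 → sign +
step 1: pivot -6 → sign −
step 2: pivot 3/2 → sign +
step 3: pivot -3 → sign −
signature = (2, 2, 0)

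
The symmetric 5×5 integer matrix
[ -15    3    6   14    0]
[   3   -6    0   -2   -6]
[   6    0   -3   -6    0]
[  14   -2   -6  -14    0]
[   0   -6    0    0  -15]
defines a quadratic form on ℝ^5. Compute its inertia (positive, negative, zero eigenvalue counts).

Answer: (0, 5, 0)

Derivation:
step 0: pivot -15 → sign −
step 1: pivot -27/5 → sign −
step 2: pivot -1/3 → sign −
step 3: pivot -2/3 → sign −
step 4: pivot -3 → sign −
signature = (0, 5, 0)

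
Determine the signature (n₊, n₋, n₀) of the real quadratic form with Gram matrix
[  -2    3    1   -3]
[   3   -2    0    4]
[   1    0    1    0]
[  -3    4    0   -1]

step 0: pivot -2 → sign −
step 1: pivot 5/2 → sign +
step 2: pivot 3/5 → sign +
step 3: pivot 1 → sign +
signature = (3, 1, 0)

Answer: (3, 1, 0)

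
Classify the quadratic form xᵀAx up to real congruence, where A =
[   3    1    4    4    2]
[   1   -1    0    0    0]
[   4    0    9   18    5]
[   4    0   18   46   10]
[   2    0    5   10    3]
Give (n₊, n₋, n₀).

step 0: pivot 3 → sign +
step 1: pivot -4/3 → sign −
step 2: pivot 5 → sign +
step 3: pivot 14/5 → sign +
step 4: pivot 1/7 → sign +
signature = (4, 1, 0)

Answer: (4, 1, 0)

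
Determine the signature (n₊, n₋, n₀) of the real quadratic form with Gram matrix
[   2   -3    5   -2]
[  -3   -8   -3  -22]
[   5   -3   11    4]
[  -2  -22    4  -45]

step 0: pivot 2 → sign +
step 1: pivot -25/2 → sign −
step 2: pivot 3/25 → sign +
step 3: pivot 3 → sign +
signature = (3, 1, 0)

Answer: (3, 1, 0)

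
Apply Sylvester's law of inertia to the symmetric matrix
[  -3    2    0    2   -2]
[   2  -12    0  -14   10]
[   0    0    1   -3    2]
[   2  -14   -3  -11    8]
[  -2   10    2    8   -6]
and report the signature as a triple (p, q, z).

Answer: (1, 4, 0)

Derivation:
step 0: pivot -3 → sign −
step 1: pivot -32/3 → sign −
step 2: pivot 1 → sign +
step 3: pivot -29/8 → sign −
step 4: pivot -2/29 → sign −
signature = (1, 4, 0)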